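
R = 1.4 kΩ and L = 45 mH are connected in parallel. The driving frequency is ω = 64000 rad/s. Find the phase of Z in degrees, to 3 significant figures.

X_L = ωL = 2880 Ω
Parallel: admittances add. Y = 1/R + 1/(jωL)
Y = (0.000714 − j0.000347) S
|Y| = 0.000794 S → |Z| = 1/|Y| = 1260 Ω, ∠Z = −∠Y = 25.9°

25.9°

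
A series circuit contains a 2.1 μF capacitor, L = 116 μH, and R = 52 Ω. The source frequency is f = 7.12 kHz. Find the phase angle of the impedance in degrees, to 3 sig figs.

ω = 2πf = 44740 rad/s
X_L = ωL = 5.19 Ω
X_C = 1/(ωC) = 10.6 Ω
Net reactance X = X_L − X_C = -5.45 Ω
Z = 52.0 − j5.45 Ω
|Z| = √(52.0² + 5.45²) = 52.3 Ω
∠Z = arctan(-5.45/52.0) = -5.99°

-5.99°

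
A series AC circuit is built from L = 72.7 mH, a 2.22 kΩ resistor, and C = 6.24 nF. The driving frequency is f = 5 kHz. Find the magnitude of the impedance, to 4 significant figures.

ω = 2πf = 31420 rad/s
X_L = ωL = 2284 Ω
X_C = 1/(ωC) = 5101 Ω
Net reactance X = X_L − X_C = -2817 Ω
Z = 2220 − j2817 Ω
|Z| = √(2220² + 2817²) = 3587 Ω

3587 Ω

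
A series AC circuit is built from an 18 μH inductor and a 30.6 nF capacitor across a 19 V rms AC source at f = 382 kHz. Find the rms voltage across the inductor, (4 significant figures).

ω = 2πf = 2.4e+06 rad/s
X_L = ωL = 43.20 Ω
X_C = 1/(ωC) = 13.62 Ω
Net reactance X = X_L − X_C = 29.59 Ω
Z = j29.59 Ω
|Z| = √(0² + 29.59²) = 29.59 Ω
I = V/|Z| = 642.2 mA
V_L = I·|Z_L| = 0.6422 × 43.20 = 27.74 V

27.74 V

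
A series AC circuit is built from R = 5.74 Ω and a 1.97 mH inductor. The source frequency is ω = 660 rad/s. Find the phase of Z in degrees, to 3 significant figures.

12.8°

X_L = ωL = 1.30 Ω
Z = 5.74 + j1.30 Ω
|Z| = √(5.74² + 1.30²) = 5.89 Ω
∠Z = arctan(1.30/5.74) = 12.8°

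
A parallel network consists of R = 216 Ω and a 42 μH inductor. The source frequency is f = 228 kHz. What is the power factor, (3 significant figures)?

ω = 2πf = 1.433e+06 rad/s
X_L = ωL = 60.2 Ω
Parallel: admittances add. Y = 1/R + 1/(jωL)
Y = (0.00463 − j0.0166) S
|Y| = 0.0173 S → |Z| = 1/|Y| = 58.0 Ω, ∠Z = −∠Y = 74.4°
cos φ = cos(74.4°) = 0.268

0.268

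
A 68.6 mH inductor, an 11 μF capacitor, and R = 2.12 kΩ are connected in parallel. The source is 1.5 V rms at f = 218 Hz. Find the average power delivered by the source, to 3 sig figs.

1.06 mW

ω = 2πf = 1370 rad/s
X_L = ωL = 94.0 Ω
X_C = 1/(ωC) = 66.4 Ω
Parallel: admittances add. Y = 1/R + 1/(jωL) + jωC
Y = (0.000472 + j0.00442) S
|Y| = 0.00445 S → |Z| = 1/|Y| = 225 Ω, ∠Z = −∠Y = -83.9°
I = V/|Z| = 6.67 mA
P = VI cos φ = 1.5 × 0.00667 × cos(-83.9°) = 1.06 mW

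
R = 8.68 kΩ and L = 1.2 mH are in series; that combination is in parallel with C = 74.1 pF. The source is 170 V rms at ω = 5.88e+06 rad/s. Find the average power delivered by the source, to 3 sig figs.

2.00 W

X_L = ωL = 7060 Ω
X_C = 1/(ωC) = 2300 Ω
Branch 1 (R+jX_L): Z₁ = 8680 + j7060 Ω, |Z₁| = 11200 Ω
Branch 2 (−jX_C): Z₂ = −j2300 Ω
Parallel: Z = Z₁Z₂/(Z₁+Z₂), |Z| = 2590 Ω, ∠Z = -79.6°
I = V/|Z| = 65.6 mA
P = VI cos φ = 170 × 0.0656 × cos(-79.6°) = 2.00 W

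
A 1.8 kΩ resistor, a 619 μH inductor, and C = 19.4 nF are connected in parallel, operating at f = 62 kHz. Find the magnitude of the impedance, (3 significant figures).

ω = 2πf = 389600 rad/s
X_L = ωL = 241 Ω
X_C = 1/(ωC) = 132 Ω
Parallel: admittances add. Y = 1/R + 1/(jωL) + jωC
Y = (0.000556 + j0.00341) S
|Y| = 0.00346 S → |Z| = 1/|Y| = 289 Ω, ∠Z = −∠Y = -80.7°

289 Ω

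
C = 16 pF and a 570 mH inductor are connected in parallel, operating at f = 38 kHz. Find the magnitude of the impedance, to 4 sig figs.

283500 Ω

ω = 2πf = 238800 rad/s
X_L = ωL = 136100 Ω
X_C = 1/(ωC) = 261800 Ω
Parallel: admittances add. Y = 1/(jωL) + jωC
Y = (0 − j3.528e-06) S
|Y| = 3.528e-06 S → |Z| = 1/|Y| = 283500 Ω, ∠Z = −∠Y = 90.00°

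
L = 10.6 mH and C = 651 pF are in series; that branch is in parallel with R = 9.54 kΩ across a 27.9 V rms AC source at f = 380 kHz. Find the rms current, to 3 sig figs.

ω = 2πf = 2.388e+06 rad/s
X_L = ωL = 25300 Ω
X_C = 1/(ωC) = 643 Ω
Branch 1: Z₁ = R = 9540 Ω
Branch 2 (series LC): Z₂ = j(X_L − X_C) = j24700 Ω
Parallel: Z = Z₁Z₂/(Z₁+Z₂), |Z| = 8900 Ω, ∠Z = 21.1°
I = V/|Z| = 27.9/8900 = 3.14 mA

3.14 mA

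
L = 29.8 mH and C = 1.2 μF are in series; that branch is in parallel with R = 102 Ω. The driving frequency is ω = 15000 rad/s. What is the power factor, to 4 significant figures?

X_L = ωL = 447.0 Ω
X_C = 1/(ωC) = 55.56 Ω
Branch 1: Z₁ = R = 102.0 Ω
Branch 2 (series LC): Z₂ = j(X_L − X_C) = j391.4 Ω
Parallel: Z = Z₁Z₂/(Z₁+Z₂), |Z| = 98.70 Ω, ∠Z = 14.60°
cos φ = cos(14.60°) = 0.9677

0.9677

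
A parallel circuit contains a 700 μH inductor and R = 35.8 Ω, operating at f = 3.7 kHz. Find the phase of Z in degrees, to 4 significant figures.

65.56°

ω = 2πf = 23250 rad/s
X_L = ωL = 16.27 Ω
Parallel: admittances add. Y = 1/R + 1/(jωL)
Y = (0.02793 − j0.06145) S
|Y| = 0.06750 S → |Z| = 1/|Y| = 14.81 Ω, ∠Z = −∠Y = 65.56°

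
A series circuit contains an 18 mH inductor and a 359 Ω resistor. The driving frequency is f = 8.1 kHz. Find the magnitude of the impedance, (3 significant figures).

ω = 2πf = 50890 rad/s
X_L = ωL = 916 Ω
Z = 359 + j916 Ω
|Z| = √(359² + 916²) = 984 Ω

984 Ω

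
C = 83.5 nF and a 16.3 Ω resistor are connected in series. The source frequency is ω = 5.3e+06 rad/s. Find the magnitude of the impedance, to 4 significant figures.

16.46 Ω

X_C = 1/(ωC) = 2.260 Ω
Z = 16.30 − j2.260 Ω
|Z| = √(16.30² + 2.260²) = 16.46 Ω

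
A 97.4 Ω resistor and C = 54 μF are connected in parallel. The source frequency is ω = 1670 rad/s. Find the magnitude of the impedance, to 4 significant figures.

X_C = 1/(ωC) = 11.09 Ω
Parallel: admittances add. Y = 1/R + jωC
Y = (0.01027 + j0.09018) S
|Y| = 0.09076 S → |Z| = 1/|Y| = 11.02 Ω, ∠Z = −∠Y = -83.50°

11.02 Ω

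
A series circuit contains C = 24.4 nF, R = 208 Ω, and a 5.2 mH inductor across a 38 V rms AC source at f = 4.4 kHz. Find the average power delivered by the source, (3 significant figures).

ω = 2πf = 27650 rad/s
X_L = ωL = 144 Ω
X_C = 1/(ωC) = 1480 Ω
Net reactance X = X_L − X_C = -1340 Ω
Z = 208 − j1340 Ω
|Z| = √(208² + 1340²) = 1350 Ω
∠Z = arctan(-1340/208) = -81.2°
I = V/|Z| = 28.0 mA
P = VI cos φ = 38 × 0.0280 × cos(-81.2°) = 164 mW

164 mW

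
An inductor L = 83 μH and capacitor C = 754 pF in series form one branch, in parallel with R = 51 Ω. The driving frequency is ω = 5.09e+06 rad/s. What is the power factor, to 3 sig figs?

X_L = ωL = 422 Ω
X_C = 1/(ωC) = 261 Ω
Branch 1: Z₁ = R = 51.0 Ω
Branch 2 (series LC): Z₂ = j(X_L − X_C) = j162 Ω
Parallel: Z = Z₁Z₂/(Z₁+Z₂), |Z| = 48.6 Ω, ∠Z = 17.5°
cos φ = cos(17.5°) = 0.954

0.954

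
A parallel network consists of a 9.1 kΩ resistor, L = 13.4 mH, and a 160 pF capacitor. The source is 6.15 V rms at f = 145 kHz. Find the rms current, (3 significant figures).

ω = 2πf = 911100 rad/s
X_L = ωL = 12200 Ω
X_C = 1/(ωC) = 6860 Ω
Parallel: admittances add. Y = 1/R + 1/(jωL) + jωC
Y = (0.000110 + j6.39e-05) S
|Y| = 0.000127 S → |Z| = 1/|Y| = 7870 Ω, ∠Z = −∠Y = -30.2°
I = V/|Z| = 6.15/7870 = 782 μA

782 μA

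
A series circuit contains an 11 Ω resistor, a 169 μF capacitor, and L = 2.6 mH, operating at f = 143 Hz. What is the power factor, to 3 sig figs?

0.933

ω = 2πf = 898.5 rad/s
X_L = ωL = 2.34 Ω
X_C = 1/(ωC) = 6.59 Ω
Net reactance X = X_L − X_C = -4.25 Ω
Z = 11.0 − j4.25 Ω
|Z| = √(11.0² + 4.25²) = 11.8 Ω
∠Z = arctan(-4.25/11.0) = -21.1°
cos φ = cos(-21.1°) = 0.933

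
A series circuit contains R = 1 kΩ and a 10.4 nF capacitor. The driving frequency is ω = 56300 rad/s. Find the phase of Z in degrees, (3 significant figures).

X_C = 1/(ωC) = 1710 Ω
Z = 1000 − j1710 Ω
|Z| = √(1000² + 1710²) = 1980 Ω
∠Z = arctan(-1710/1000) = -59.7°

-59.7°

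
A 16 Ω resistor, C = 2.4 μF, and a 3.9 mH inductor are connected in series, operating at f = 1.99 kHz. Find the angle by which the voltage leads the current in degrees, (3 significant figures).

ω = 2πf = 12500 rad/s
X_L = ωL = 48.8 Ω
X_C = 1/(ωC) = 33.3 Ω
Net reactance X = X_L − X_C = 15.4 Ω
Z = 16.0 + j15.4 Ω
|Z| = √(16.0² + 15.4²) = 22.2 Ω
∠Z = arctan(15.4/16.0) = 44.0°

44.0°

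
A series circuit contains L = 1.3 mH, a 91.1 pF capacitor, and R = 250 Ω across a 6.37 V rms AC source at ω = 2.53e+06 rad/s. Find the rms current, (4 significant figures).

X_L = ωL = 3289 Ω
X_C = 1/(ωC) = 4339 Ω
Net reactance X = X_L − X_C = -1050 Ω
Z = 250.0 − j1050 Ω
|Z| = √(250.0² + 1050²) = 1079 Ω
I = V/|Z| = 6.37/1079 = 5.903 mA

5.903 mA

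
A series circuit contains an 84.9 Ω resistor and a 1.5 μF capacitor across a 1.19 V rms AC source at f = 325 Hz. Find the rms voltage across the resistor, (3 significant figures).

ω = 2πf = 2042 rad/s
X_C = 1/(ωC) = 326 Ω
Z = 84.9 − j326 Ω
|Z| = √(84.9² + 326²) = 337 Ω
I = V/|Z| = 3.53 mA
V_R = I·|Z_R| = 0.00353 × 84.9 = 0.300 V

0.300 V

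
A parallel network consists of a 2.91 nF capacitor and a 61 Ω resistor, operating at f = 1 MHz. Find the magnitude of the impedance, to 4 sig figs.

40.72 Ω

ω = 2πf = 6.283e+06 rad/s
X_C = 1/(ωC) = 54.69 Ω
Parallel: admittances add. Y = 1/R + jωC
Y = (0.01639 + j0.01828) S
|Y| = 0.02456 S → |Z| = 1/|Y| = 40.72 Ω, ∠Z = −∠Y = -48.12°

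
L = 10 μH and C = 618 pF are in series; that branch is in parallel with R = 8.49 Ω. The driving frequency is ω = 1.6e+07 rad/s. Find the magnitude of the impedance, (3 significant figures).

X_L = ωL = 160 Ω
X_C = 1/(ωC) = 101 Ω
Branch 1: Z₁ = R = 8.49 Ω
Branch 2 (series LC): Z₂ = j(X_L − X_C) = j58.9 Ω
Parallel: Z = Z₁Z₂/(Z₁+Z₂), |Z| = 8.40 Ω, ∠Z = 8.21°

8.40 Ω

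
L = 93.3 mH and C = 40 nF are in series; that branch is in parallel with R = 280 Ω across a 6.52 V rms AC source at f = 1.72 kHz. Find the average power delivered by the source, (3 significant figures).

152 mW

ω = 2πf = 10810 rad/s
X_L = ωL = 1010 Ω
X_C = 1/(ωC) = 2310 Ω
Branch 1: Z₁ = R = 280 Ω
Branch 2 (series LC): Z₂ = j(X_L − X_C) = −j1300 Ω
Parallel: Z = Z₁Z₂/(Z₁+Z₂), |Z| = 274 Ω, ∠Z = -12.1°
I = V/|Z| = 23.8 mA
P = VI cos φ = 6.52 × 0.0238 × cos(-12.1°) = 152 mW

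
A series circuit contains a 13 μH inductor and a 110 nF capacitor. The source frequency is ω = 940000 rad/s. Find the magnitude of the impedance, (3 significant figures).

2.55 Ω

X_L = ωL = 12.2 Ω
X_C = 1/(ωC) = 9.67 Ω
Net reactance X = X_L − X_C = 2.55 Ω
Z = j2.55 Ω
|Z| = √(0² + 2.55²) = 2.55 Ω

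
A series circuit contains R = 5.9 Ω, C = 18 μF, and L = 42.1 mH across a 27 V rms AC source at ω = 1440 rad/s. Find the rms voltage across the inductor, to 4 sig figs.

X_L = ωL = 60.62 Ω
X_C = 1/(ωC) = 38.58 Ω
Net reactance X = X_L − X_C = 22.04 Ω
Z = 5.900 + j22.04 Ω
|Z| = √(5.900² + 22.04²) = 22.82 Ω
I = V/|Z| = 1.183 A
V_L = I·|Z_L| = 1.183 × 60.62 = 71.73 V

71.73 V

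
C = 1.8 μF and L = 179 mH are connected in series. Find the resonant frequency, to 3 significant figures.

280 Hz

ω₀ = 1/√(LC) = 1/√(0.179 × 1.8e-06) = 1762 rad/s
f₀ = ω₀/(2π) = 280 Hz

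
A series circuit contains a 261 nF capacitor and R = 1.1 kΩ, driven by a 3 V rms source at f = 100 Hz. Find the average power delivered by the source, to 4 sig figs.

ω = 2πf = 628.3 rad/s
X_C = 1/(ωC) = 6098 Ω
Z = 1100 − j6098 Ω
|Z| = √(1100² + 6098²) = 6196 Ω
∠Z = arctan(-6098/1100) = -79.77°
I = V/|Z| = 484.2 μA
P = VI cos φ = 3 × 0.0004842 × cos(-79.77°) = 257.9 μW

257.9 μW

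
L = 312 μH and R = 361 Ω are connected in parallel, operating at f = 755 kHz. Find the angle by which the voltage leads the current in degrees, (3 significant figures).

ω = 2πf = 4.744e+06 rad/s
X_L = ωL = 1480 Ω
Parallel: admittances add. Y = 1/R + 1/(jωL)
Y = (0.00277 − j0.000676) S
|Y| = 0.00285 S → |Z| = 1/|Y| = 351 Ω, ∠Z = −∠Y = 13.7°

13.7°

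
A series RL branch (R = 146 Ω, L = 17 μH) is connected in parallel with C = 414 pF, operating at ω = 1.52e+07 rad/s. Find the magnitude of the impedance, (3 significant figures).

X_L = ωL = 258 Ω
X_C = 1/(ωC) = 159 Ω
Branch 1 (R+jX_L): Z₁ = 146 + j258 Ω, |Z₁| = 297 Ω
Branch 2 (−jX_C): Z₂ = −j159 Ω
Parallel: Z = Z₁Z₂/(Z₁+Z₂), |Z| = 267 Ω, ∠Z = -63.7°

267 Ω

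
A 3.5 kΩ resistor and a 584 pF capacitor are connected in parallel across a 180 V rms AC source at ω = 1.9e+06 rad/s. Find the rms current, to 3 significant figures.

X_C = 1/(ωC) = 901 Ω
Parallel: admittances add. Y = 1/R + jωC
Y = (0.000286 + j0.00111) S
|Y| = 0.00115 S → |Z| = 1/|Y| = 873 Ω, ∠Z = −∠Y = -75.6°
I = V/|Z| = 180/873 = 206 mA

206 mA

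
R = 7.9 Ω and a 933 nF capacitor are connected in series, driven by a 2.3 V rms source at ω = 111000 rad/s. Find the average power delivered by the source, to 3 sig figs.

268 mW

X_C = 1/(ωC) = 9.66 Ω
Z = 7.90 − j9.66 Ω
|Z| = √(7.90² + 9.66²) = 12.5 Ω
∠Z = arctan(-9.66/7.90) = -50.7°
I = V/|Z| = 184 mA
P = VI cos φ = 2.3 × 0.184 × cos(-50.7°) = 268 mW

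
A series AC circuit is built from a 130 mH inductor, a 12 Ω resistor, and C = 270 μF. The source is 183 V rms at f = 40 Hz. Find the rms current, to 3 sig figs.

8.48 A

ω = 2πf = 251.3 rad/s
X_L = ωL = 32.7 Ω
X_C = 1/(ωC) = 14.7 Ω
Net reactance X = X_L − X_C = 17.9 Ω
Z = 12.0 + j17.9 Ω
|Z| = √(12.0² + 17.9²) = 21.6 Ω
I = V/|Z| = 183/21.6 = 8.48 A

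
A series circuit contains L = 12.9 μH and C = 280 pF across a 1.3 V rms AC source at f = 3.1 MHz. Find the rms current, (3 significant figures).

ω = 2πf = 1.948e+07 rad/s
X_L = ωL = 251 Ω
X_C = 1/(ωC) = 183 Ω
Net reactance X = X_L − X_C = 67.9 Ω
Z = j67.9 Ω
|Z| = √(0² + 67.9²) = 67.9 Ω
I = V/|Z| = 1.3/67.9 = 19.1 mA

19.1 mA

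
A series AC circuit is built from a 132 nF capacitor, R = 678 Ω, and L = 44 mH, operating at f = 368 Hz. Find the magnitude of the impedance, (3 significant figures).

3250 Ω

ω = 2πf = 2312 rad/s
X_L = ωL = 102 Ω
X_C = 1/(ωC) = 3280 Ω
Net reactance X = X_L − X_C = -3170 Ω
Z = 678 − j3170 Ω
|Z| = √(678² + 3170²) = 3250 Ω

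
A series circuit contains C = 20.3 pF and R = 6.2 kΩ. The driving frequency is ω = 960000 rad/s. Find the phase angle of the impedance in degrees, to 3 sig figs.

-83.1°

X_C = 1/(ωC) = 51300 Ω
Z = 6200 − j51300 Ω
|Z| = √(6200² + 51300²) = 51700 Ω
∠Z = arctan(-51300/6200) = -83.1°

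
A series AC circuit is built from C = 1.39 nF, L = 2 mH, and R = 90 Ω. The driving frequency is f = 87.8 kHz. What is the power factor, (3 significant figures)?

ω = 2πf = 551700 rad/s
X_L = ωL = 1100 Ω
X_C = 1/(ωC) = 1300 Ω
Net reactance X = X_L − X_C = -201 Ω
Z = 90.0 − j201 Ω
|Z| = √(90.0² + 201²) = 220 Ω
∠Z = arctan(-201/90.0) = -65.9°
cos φ = cos(-65.9°) = 0.409

0.409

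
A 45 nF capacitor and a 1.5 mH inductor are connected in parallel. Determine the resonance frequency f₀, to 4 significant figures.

19.37 kHz

ω₀ = 1/√(LC) = 1/√(0.0015 × 4.5e-08) = 121700 rad/s
f₀ = ω₀/(2π) = 19.37 kHz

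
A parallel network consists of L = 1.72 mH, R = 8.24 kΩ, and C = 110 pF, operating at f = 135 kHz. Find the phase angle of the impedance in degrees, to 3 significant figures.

ω = 2πf = 848200 rad/s
X_L = ωL = 1460 Ω
X_C = 1/(ωC) = 10700 Ω
Parallel: admittances add. Y = 1/R + 1/(jωL) + jωC
Y = (0.000121 − j0.000592) S
|Y| = 0.000604 S → |Z| = 1/|Y| = 1650 Ω, ∠Z = −∠Y = 78.4°

78.4°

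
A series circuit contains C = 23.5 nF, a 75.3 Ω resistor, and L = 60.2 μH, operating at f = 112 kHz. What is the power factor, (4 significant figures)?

ω = 2πf = 703700 rad/s
X_L = ωL = 42.36 Ω
X_C = 1/(ωC) = 60.47 Ω
Net reactance X = X_L − X_C = -18.11 Ω
Z = 75.30 − j18.11 Ω
|Z| = √(75.30² + 18.11²) = 77.45 Ω
∠Z = arctan(-18.11/75.30) = -13.52°
cos φ = cos(-13.52°) = 0.9723

0.9723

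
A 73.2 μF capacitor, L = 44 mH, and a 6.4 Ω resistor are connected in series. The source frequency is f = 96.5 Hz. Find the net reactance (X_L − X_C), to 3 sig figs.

4.15 Ω

ω = 2πf = 606.3 rad/s
X_L = ωL = 26.7 Ω
X_C = 1/(ωC) = 22.5 Ω
X = 26.7 − 22.5 = 4.15 Ω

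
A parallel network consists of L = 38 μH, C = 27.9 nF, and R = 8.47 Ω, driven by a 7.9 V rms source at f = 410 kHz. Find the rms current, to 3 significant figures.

1.05 A

ω = 2πf = 2.576e+06 rad/s
X_L = ωL = 97.9 Ω
X_C = 1/(ωC) = 13.9 Ω
Parallel: admittances add. Y = 1/R + 1/(jωL) + jωC
Y = (0.118 + j0.0617) S
|Y| = 0.133 S → |Z| = 1/|Y| = 7.51 Ω, ∠Z = −∠Y = -27.6°
I = V/|Z| = 7.9/7.51 = 1.05 A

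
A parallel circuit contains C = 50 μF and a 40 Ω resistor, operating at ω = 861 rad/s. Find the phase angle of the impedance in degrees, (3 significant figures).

X_C = 1/(ωC) = 23.2 Ω
Parallel: admittances add. Y = 1/R + jωC
Y = (0.0250 + j0.0431) S
|Y| = 0.0498 S → |Z| = 1/|Y| = 20.1 Ω, ∠Z = −∠Y = -59.9°

-59.9°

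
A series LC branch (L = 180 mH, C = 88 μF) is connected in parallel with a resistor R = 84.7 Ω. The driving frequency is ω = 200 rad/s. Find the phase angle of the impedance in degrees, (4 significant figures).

X_L = ωL = 36.00 Ω
X_C = 1/(ωC) = 56.82 Ω
Branch 1: Z₁ = R = 84.70 Ω
Branch 2 (series LC): Z₂ = j(X_L − X_C) = −j20.82 Ω
Parallel: Z = Z₁Z₂/(Z₁+Z₂), |Z| = 20.22 Ω, ∠Z = -76.19°

-76.19°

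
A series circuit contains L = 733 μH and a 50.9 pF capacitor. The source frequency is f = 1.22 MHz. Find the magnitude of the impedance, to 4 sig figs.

ω = 2πf = 7.665e+06 rad/s
X_L = ωL = 5619 Ω
X_C = 1/(ωC) = 2563 Ω
Net reactance X = X_L − X_C = 3056 Ω
Z = j3056 Ω
|Z| = √(0² + 3056²) = 3056 Ω

3056 Ω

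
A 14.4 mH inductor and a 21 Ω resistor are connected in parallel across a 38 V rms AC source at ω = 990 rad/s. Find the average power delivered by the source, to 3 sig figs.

X_L = ωL = 14.3 Ω
Parallel: admittances add. Y = 1/R + 1/(jωL)
Y = (0.0476 − j0.0701) S
|Y| = 0.0848 S → |Z| = 1/|Y| = 11.8 Ω, ∠Z = −∠Y = 55.8°
I = V/|Z| = 3.22 A
P = VI cos φ = 38 × 3.22 × cos(55.8°) = 68.8 W

68.8 W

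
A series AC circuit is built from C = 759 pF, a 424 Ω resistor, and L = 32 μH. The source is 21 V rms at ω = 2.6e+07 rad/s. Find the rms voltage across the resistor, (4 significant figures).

X_L = ωL = 832.0 Ω
X_C = 1/(ωC) = 50.67 Ω
Net reactance X = X_L − X_C = 781.3 Ω
Z = 424.0 + j781.3 Ω
|Z| = √(424.0² + 781.3²) = 889.0 Ω
I = V/|Z| = 23.62 mA
V_R = I·|Z_R| = 0.02362 × 424.0 = 10.02 V

10.02 V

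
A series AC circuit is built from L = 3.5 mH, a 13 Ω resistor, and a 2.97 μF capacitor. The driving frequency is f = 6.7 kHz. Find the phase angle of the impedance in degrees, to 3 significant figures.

84.7°

ω = 2πf = 42100 rad/s
X_L = ωL = 147 Ω
X_C = 1/(ωC) = 8.00 Ω
Net reactance X = X_L − X_C = 139 Ω
Z = 13.0 + j139 Ω
|Z| = √(13.0² + 139²) = 140 Ω
∠Z = arctan(139/13.0) = 84.7°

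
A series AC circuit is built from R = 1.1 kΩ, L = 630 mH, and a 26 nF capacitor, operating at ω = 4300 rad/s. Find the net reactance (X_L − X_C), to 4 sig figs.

X_L = ωL = 2709 Ω
X_C = 1/(ωC) = 8945 Ω
X = 2709 − 8945 = -6236 Ω

-6236 Ω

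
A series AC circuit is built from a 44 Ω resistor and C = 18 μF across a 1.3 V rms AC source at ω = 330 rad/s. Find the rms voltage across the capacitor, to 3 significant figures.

X_C = 1/(ωC) = 168 Ω
Z = 44.0 − j168 Ω
|Z| = √(44.0² + 168²) = 174 Ω
I = V/|Z| = 7.47 mA
V_C = I·|Z_C| = 0.00747 × 168 = 1.26 V

1.26 V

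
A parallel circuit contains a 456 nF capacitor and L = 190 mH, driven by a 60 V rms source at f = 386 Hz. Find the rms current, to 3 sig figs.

63.8 mA

ω = 2πf = 2425 rad/s
X_L = ωL = 461 Ω
X_C = 1/(ωC) = 904 Ω
Parallel: admittances add. Y = 1/(jωL) + jωC
Y = (0 − j0.00106) S
|Y| = 0.00106 S → |Z| = 1/|Y| = 940 Ω, ∠Z = −∠Y = 90.0°
I = V/|Z| = 60/940 = 63.8 mA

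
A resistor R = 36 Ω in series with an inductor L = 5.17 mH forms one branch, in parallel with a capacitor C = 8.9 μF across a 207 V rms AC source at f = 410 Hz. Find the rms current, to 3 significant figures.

ω = 2πf = 2576 rad/s
X_L = ωL = 13.3 Ω
X_C = 1/(ωC) = 43.6 Ω
Branch 1 (R+jX_L): Z₁ = 36.0 + j13.3 Ω, |Z₁| = 38.4 Ω
Branch 2 (−jX_C): Z₂ = −j43.6 Ω
Parallel: Z = Z₁Z₂/(Z₁+Z₂), |Z| = 35.6 Ω, ∠Z = -29.6°
I = V/|Z| = 207/35.6 = 5.82 A

5.82 A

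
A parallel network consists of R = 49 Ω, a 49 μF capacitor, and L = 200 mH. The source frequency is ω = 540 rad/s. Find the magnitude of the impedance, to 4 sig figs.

X_L = ωL = 108.0 Ω
X_C = 1/(ωC) = 37.79 Ω
Parallel: admittances add. Y = 1/R + 1/(jωL) + jωC
Y = (0.02041 + j0.01720) S
|Y| = 0.02669 S → |Z| = 1/|Y| = 37.47 Ω, ∠Z = −∠Y = -40.13°

37.47 Ω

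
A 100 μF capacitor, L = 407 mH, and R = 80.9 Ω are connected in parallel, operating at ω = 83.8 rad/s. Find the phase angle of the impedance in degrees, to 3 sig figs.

X_L = ωL = 34.1 Ω
X_C = 1/(ωC) = 119 Ω
Parallel: admittances add. Y = 1/R + 1/(jωL) + jωC
Y = (0.0124 − j0.0209) S
|Y| = 0.0243 S → |Z| = 1/|Y| = 41.1 Ω, ∠Z = −∠Y = 59.4°

59.4°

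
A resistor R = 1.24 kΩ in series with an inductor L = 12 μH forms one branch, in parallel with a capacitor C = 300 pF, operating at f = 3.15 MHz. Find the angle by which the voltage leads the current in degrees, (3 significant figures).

-82.3°

ω = 2πf = 1.979e+07 rad/s
X_L = ωL = 238 Ω
X_C = 1/(ωC) = 168 Ω
Branch 1 (R+jX_L): Z₁ = 1240 + j238 Ω, |Z₁| = 1260 Ω
Branch 2 (−jX_C): Z₂ = −j168 Ω
Parallel: Z = Z₁Z₂/(Z₁+Z₂), |Z| = 171 Ω, ∠Z = -82.3°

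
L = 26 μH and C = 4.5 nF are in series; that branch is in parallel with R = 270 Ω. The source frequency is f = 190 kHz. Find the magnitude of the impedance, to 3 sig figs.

134 Ω

ω = 2πf = 1.194e+06 rad/s
X_L = ωL = 31.0 Ω
X_C = 1/(ωC) = 186 Ω
Branch 1: Z₁ = R = 270 Ω
Branch 2 (series LC): Z₂ = j(X_L − X_C) = −j155 Ω
Parallel: Z = Z₁Z₂/(Z₁+Z₂), |Z| = 134 Ω, ∠Z = -60.1°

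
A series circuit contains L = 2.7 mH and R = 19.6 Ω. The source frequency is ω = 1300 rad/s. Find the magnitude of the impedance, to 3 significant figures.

X_L = ωL = 3.51 Ω
Z = 19.6 + j3.51 Ω
|Z| = √(19.6² + 3.51²) = 19.9 Ω

19.9 Ω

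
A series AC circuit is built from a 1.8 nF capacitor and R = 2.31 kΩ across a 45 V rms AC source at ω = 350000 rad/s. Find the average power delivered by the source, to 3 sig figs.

X_C = 1/(ωC) = 1590 Ω
Z = 2310 − j1590 Ω
|Z| = √(2310² + 1590²) = 2800 Ω
∠Z = arctan(-1590/2310) = -34.5°
I = V/|Z| = 16.1 mA
P = VI cos φ = 45 × 0.0161 × cos(-34.5°) = 595 mW

595 mW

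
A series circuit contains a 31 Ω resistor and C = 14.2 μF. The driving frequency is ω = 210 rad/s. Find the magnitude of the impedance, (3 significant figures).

337 Ω

X_C = 1/(ωC) = 335 Ω
Z = 31.0 − j335 Ω
|Z| = √(31.0² + 335²) = 337 Ω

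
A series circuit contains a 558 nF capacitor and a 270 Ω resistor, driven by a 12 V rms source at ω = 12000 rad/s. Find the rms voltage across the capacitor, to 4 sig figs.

X_C = 1/(ωC) = 149.3 Ω
Z = 270.0 − j149.3 Ω
|Z| = √(270.0² + 149.3²) = 308.6 Ω
I = V/|Z| = 38.89 mA
V_C = I·|Z_C| = 0.03889 × 149.3 = 5.808 V

5.808 V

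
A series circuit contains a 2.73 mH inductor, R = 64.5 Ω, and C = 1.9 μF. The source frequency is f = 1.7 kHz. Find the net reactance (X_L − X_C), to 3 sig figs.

-20.1 Ω

ω = 2πf = 10680 rad/s
X_L = ωL = 29.2 Ω
X_C = 1/(ωC) = 49.3 Ω
X = 29.2 − 49.3 = -20.1 Ω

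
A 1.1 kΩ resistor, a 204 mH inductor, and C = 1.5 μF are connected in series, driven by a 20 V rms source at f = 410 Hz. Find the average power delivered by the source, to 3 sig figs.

ω = 2πf = 2576 rad/s
X_L = ωL = 526 Ω
X_C = 1/(ωC) = 259 Ω
Net reactance X = X_L − X_C = 267 Ω
Z = 1100 + j267 Ω
|Z| = √(1100² + 267²) = 1130 Ω
∠Z = arctan(267/1100) = 13.6°
I = V/|Z| = 17.7 mA
P = VI cos φ = 20 × 0.0177 × cos(13.6°) = 343 mW

343 mW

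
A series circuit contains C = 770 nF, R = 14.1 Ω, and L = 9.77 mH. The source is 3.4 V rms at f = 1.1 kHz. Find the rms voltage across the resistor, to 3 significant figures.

ω = 2πf = 6912 rad/s
X_L = ωL = 67.5 Ω
X_C = 1/(ωC) = 188 Ω
Net reactance X = X_L − X_C = -120 Ω
Z = 14.1 − j120 Ω
|Z| = √(14.1² + 120²) = 121 Ω
I = V/|Z| = 28.1 mA
V_R = I·|Z_R| = 0.0281 × 14.1 = 0.396 V

0.396 V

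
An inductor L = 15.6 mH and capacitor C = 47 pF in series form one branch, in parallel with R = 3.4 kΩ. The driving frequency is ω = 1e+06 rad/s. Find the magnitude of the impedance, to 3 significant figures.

X_L = ωL = 15600 Ω
X_C = 1/(ωC) = 21300 Ω
Branch 1: Z₁ = R = 3400 Ω
Branch 2 (series LC): Z₂ = j(X_L − X_C) = −j5680 Ω
Parallel: Z = Z₁Z₂/(Z₁+Z₂), |Z| = 2920 Ω, ∠Z = -30.9°

2920 Ω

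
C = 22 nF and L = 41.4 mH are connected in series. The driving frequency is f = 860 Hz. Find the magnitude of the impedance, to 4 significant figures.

ω = 2πf = 5404 rad/s
X_L = ωL = 223.7 Ω
X_C = 1/(ωC) = 8412 Ω
Net reactance X = X_L − X_C = -8188 Ω
Z = − j8188 Ω
|Z| = √(0² + 8188²) = 8188 Ω

8188 Ω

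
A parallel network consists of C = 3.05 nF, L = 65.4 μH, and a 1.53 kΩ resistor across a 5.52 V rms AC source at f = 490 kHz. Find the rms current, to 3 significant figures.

24.7 mA

ω = 2πf = 3.079e+06 rad/s
X_L = ωL = 201 Ω
X_C = 1/(ωC) = 106 Ω
Parallel: admittances add. Y = 1/R + 1/(jωL) + jωC
Y = (0.000654 + j0.00442) S
|Y| = 0.00447 S → |Z| = 1/|Y| = 224 Ω, ∠Z = −∠Y = -81.6°
I = V/|Z| = 5.52/224 = 24.7 mA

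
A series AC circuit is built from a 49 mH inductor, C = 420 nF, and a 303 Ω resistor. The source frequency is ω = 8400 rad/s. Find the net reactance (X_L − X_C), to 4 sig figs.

128.2 Ω

X_L = ωL = 411.6 Ω
X_C = 1/(ωC) = 283.4 Ω
X = 411.6 − 283.4 = 128.2 Ω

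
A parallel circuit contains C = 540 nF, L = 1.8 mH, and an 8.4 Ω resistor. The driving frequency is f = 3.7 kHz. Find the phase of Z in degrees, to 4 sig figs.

ω = 2πf = 23250 rad/s
X_L = ωL = 41.85 Ω
X_C = 1/(ωC) = 79.66 Ω
Parallel: admittances add. Y = 1/R + 1/(jωL) + jωC
Y = (0.1190 − j0.01134) S
|Y| = 0.1196 S → |Z| = 1/|Y| = 8.362 Ω, ∠Z = −∠Y = 5.443°

5.443°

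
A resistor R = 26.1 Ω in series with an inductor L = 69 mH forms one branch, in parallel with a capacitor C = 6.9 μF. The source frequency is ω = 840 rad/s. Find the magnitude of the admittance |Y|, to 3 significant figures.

10.7 mS

X_L = ωL = 58.0 Ω
X_C = 1/(ωC) = 173 Ω
Branch 1 (R+jX_L): Z₁ = 26.1 + j58.0 Ω, |Z₁| = 63.6 Ω
Branch 2 (−jX_C): Z₂ = −j173 Ω
Parallel: Z = Z₁Z₂/(Z₁+Z₂), |Z| = 93.3 Ω, ∠Z = 52.9°
|Y| = 1/|Z| = 10.7 mS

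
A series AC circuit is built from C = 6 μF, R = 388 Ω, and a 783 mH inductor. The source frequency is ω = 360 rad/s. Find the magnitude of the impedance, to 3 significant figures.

428 Ω

X_L = ωL = 282 Ω
X_C = 1/(ωC) = 463 Ω
Net reactance X = X_L − X_C = -181 Ω
Z = 388 − j181 Ω
|Z| = √(388² + 181²) = 428 Ω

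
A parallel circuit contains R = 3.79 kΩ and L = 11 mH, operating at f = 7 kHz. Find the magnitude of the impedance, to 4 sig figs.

479.9 Ω

ω = 2πf = 43980 rad/s
X_L = ωL = 483.8 Ω
Parallel: admittances add. Y = 1/R + 1/(jωL)
Y = (0.0002639 − j0.002067) S
|Y| = 0.002084 S → |Z| = 1/|Y| = 479.9 Ω, ∠Z = −∠Y = 82.73°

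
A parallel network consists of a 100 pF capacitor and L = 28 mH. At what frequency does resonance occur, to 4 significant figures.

ω₀ = 1/√(LC) = 1/√(0.028 × 1e-10) = 597600 rad/s
f₀ = ω₀/(2π) = 95.11 kHz

95.11 kHz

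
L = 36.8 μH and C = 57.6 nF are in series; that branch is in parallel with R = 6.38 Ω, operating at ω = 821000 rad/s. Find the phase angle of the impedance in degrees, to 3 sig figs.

X_L = ωL = 30.2 Ω
X_C = 1/(ωC) = 21.1 Ω
Branch 1: Z₁ = R = 6.38 Ω
Branch 2 (series LC): Z₂ = j(X_L − X_C) = j9.07 Ω
Parallel: Z = Z₁Z₂/(Z₁+Z₂), |Z| = 5.22 Ω, ∠Z = 35.1°

35.1°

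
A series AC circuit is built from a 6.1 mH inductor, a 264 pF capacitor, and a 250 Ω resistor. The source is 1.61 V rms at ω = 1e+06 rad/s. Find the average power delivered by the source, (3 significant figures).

120 μW

X_L = ωL = 6100 Ω
X_C = 1/(ωC) = 3790 Ω
Net reactance X = X_L − X_C = 2310 Ω
Z = 250 + j2310 Ω
|Z| = √(250² + 2310²) = 2330 Ω
∠Z = arctan(2310/250) = 83.8°
I = V/|Z| = 692 μA
P = VI cos φ = 1.61 × 0.000692 × cos(83.8°) = 120 μW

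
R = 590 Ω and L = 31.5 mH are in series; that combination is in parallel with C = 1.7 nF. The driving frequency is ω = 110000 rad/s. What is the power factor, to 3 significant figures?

X_L = ωL = 3460 Ω
X_C = 1/(ωC) = 5350 Ω
Branch 1 (R+jX_L): Z₁ = 590 + j3460 Ω, |Z₁| = 3510 Ω
Branch 2 (−jX_C): Z₂ = −j5350 Ω
Parallel: Z = Z₁Z₂/(Z₁+Z₂), |Z| = 9530 Ω, ∠Z = 62.9°
cos φ = cos(62.9°) = 0.455

0.455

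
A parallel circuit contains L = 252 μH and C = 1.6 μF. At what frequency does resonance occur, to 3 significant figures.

7.93 kHz

ω₀ = 1/√(LC) = 1/√(0.000252 × 1.6e-06) = 49800 rad/s
f₀ = ω₀/(2π) = 7.93 kHz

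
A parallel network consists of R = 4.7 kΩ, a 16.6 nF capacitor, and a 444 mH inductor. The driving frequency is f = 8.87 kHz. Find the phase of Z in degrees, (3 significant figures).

-76.5°

ω = 2πf = 55730 rad/s
X_L = ωL = 24700 Ω
X_C = 1/(ωC) = 1080 Ω
Parallel: admittances add. Y = 1/R + 1/(jωL) + jωC
Y = (0.000213 + j0.000885) S
|Y| = 0.000910 S → |Z| = 1/|Y| = 1100 Ω, ∠Z = −∠Y = -76.5°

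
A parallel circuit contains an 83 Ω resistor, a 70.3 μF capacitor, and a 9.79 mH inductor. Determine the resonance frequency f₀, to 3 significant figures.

ω₀ = 1/√(LC) = 1/√(0.00979 × 7.03e-05) = 1205 rad/s
f₀ = ω₀/(2π) = 192 Hz

192 Hz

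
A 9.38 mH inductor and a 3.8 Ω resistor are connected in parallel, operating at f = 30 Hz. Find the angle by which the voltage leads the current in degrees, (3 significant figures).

ω = 2πf = 188.5 rad/s
X_L = ωL = 1.77 Ω
Parallel: admittances add. Y = 1/R + 1/(jωL)
Y = (0.263 − j0.566) S
|Y| = 0.624 S → |Z| = 1/|Y| = 1.60 Ω, ∠Z = −∠Y = 65.0°

65.0°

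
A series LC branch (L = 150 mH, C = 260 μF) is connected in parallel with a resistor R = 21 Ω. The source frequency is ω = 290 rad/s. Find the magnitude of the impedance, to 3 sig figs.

X_L = ωL = 43.5 Ω
X_C = 1/(ωC) = 13.3 Ω
Branch 1: Z₁ = R = 21.0 Ω
Branch 2 (series LC): Z₂ = j(X_L − X_C) = j30.2 Ω
Parallel: Z = Z₁Z₂/(Z₁+Z₂), |Z| = 17.2 Ω, ∠Z = 34.8°

17.2 Ω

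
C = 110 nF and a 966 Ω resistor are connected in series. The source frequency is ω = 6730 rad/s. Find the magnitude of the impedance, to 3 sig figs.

X_C = 1/(ωC) = 1350 Ω
Z = 966 − j1350 Ω
|Z| = √(966² + 1350²) = 1660 Ω

1660 Ω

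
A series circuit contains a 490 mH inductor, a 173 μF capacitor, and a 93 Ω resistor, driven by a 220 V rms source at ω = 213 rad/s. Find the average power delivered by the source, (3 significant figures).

308 W

X_L = ωL = 104 Ω
X_C = 1/(ωC) = 27.1 Ω
Net reactance X = X_L − X_C = 77.2 Ω
Z = 93.0 + j77.2 Ω
|Z| = √(93.0² + 77.2²) = 121 Ω
∠Z = arctan(77.2/93.0) = 39.7°
I = V/|Z| = 1.82 A
P = VI cos φ = 220 × 1.82 × cos(39.7°) = 308 W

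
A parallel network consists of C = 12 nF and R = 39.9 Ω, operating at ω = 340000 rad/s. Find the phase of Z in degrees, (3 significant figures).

X_C = 1/(ωC) = 245 Ω
Parallel: admittances add. Y = 1/R + jωC
Y = (0.0251 + j0.00408) S
|Y| = 0.0254 S → |Z| = 1/|Y| = 39.4 Ω, ∠Z = −∠Y = -9.25°

-9.25°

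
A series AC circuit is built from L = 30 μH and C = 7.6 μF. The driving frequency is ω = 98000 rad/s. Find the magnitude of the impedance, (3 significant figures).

X_L = ωL = 2.94 Ω
X_C = 1/(ωC) = 1.34 Ω
Net reactance X = X_L − X_C = 1.60 Ω
Z = j1.60 Ω
|Z| = √(0² + 1.60²) = 1.60 Ω

1.60 Ω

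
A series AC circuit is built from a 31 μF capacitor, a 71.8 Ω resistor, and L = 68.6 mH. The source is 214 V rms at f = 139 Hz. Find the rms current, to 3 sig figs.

2.84 A

ω = 2πf = 873.4 rad/s
X_L = ωL = 59.9 Ω
X_C = 1/(ωC) = 36.9 Ω
Net reactance X = X_L − X_C = 23.0 Ω
Z = 71.8 + j23.0 Ω
|Z| = √(71.8² + 23.0²) = 75.4 Ω
I = V/|Z| = 214/75.4 = 2.84 A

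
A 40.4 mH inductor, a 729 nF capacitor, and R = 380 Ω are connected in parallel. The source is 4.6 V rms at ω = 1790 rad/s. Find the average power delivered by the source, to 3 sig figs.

X_L = ωL = 72.3 Ω
X_C = 1/(ωC) = 766 Ω
Parallel: admittances add. Y = 1/R + 1/(jωL) + jωC
Y = (0.00263 − j0.0125) S
|Y| = 0.0128 S → |Z| = 1/|Y| = 78.1 Ω, ∠Z = −∠Y = 78.1°
I = V/|Z| = 58.9 mA
P = VI cos φ = 4.6 × 0.0589 × cos(78.1°) = 55.7 mW

55.7 mW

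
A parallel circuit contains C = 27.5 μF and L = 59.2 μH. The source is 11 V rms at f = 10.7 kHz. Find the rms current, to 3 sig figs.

17.6 A

ω = 2πf = 67230 rad/s
X_L = ωL = 3.98 Ω
X_C = 1/(ωC) = 0.541 Ω
Parallel: admittances add. Y = 1/(jωL) + jωC
Y = (0 + j1.60) S
|Y| = 1.60 S → |Z| = 1/|Y| = 0.626 Ω, ∠Z = −∠Y = -90.0°
I = V/|Z| = 11/0.626 = 17.6 A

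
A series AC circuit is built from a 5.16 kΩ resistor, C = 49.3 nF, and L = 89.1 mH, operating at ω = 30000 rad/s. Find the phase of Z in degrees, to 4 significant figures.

21.16°

X_L = ωL = 2673 Ω
X_C = 1/(ωC) = 676.1 Ω
Net reactance X = X_L − X_C = 1997 Ω
Z = 5160 + j1997 Ω
|Z| = √(5160² + 1997²) = 5533 Ω
∠Z = arctan(1997/5160) = 21.16°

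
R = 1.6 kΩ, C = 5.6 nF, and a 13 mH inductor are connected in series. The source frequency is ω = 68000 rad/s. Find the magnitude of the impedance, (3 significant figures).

2370 Ω

X_L = ωL = 884 Ω
X_C = 1/(ωC) = 2630 Ω
Net reactance X = X_L − X_C = -1740 Ω
Z = 1600 − j1740 Ω
|Z| = √(1600² + 1740²) = 2370 Ω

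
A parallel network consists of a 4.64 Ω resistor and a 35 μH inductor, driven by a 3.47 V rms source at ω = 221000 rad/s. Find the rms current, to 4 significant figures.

X_L = ωL = 7.735 Ω
Parallel: admittances add. Y = 1/R + 1/(jωL)
Y = (0.2155 − j0.1293) S
|Y| = 0.2513 S → |Z| = 1/|Y| = 3.979 Ω, ∠Z = −∠Y = 30.96°
I = V/|Z| = 3.47/3.979 = 872.1 mA

872.1 mA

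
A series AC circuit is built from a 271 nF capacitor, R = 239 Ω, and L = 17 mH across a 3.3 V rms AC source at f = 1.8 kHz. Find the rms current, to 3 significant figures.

ω = 2πf = 11310 rad/s
X_L = ωL = 192 Ω
X_C = 1/(ωC) = 326 Ω
Net reactance X = X_L − X_C = -134 Ω
Z = 239 − j134 Ω
|Z| = √(239² + 134²) = 274 Ω
I = V/|Z| = 3.3/274 = 12.0 mA

12.0 mA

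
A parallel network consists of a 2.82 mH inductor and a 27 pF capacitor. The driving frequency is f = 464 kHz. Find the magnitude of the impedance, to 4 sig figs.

23300 Ω

ω = 2πf = 2.915e+06 rad/s
X_L = ωL = 8221 Ω
X_C = 1/(ωC) = 12700 Ω
Parallel: admittances add. Y = 1/(jωL) + jωC
Y = (0 − j4.292e-05) S
|Y| = 4.292e-05 S → |Z| = 1/|Y| = 23300 Ω, ∠Z = −∠Y = 90.00°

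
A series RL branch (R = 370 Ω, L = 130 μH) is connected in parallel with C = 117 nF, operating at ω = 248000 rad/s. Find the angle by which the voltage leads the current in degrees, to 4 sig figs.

X_L = ωL = 32.24 Ω
X_C = 1/(ωC) = 34.46 Ω
Branch 1 (R+jX_L): Z₁ = 370.0 + j32.24 Ω, |Z₁| = 371.4 Ω
Branch 2 (−jX_C): Z₂ = −j34.46 Ω
Parallel: Z = Z₁Z₂/(Z₁+Z₂), |Z| = 34.59 Ω, ∠Z = -84.68°

-84.68°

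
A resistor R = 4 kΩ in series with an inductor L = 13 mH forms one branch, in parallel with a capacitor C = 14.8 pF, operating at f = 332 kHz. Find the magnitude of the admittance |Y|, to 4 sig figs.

7.454 μS

ω = 2πf = 2.086e+06 rad/s
X_L = ωL = 27120 Ω
X_C = 1/(ωC) = 32390 Ω
Branch 1 (R+jX_L): Z₁ = 4000 + j27120 Ω, |Z₁| = 27410 Ω
Branch 2 (−jX_C): Z₂ = −j32390 Ω
Parallel: Z = Z₁Z₂/(Z₁+Z₂), |Z| = 134200 Ω, ∠Z = 44.42°
|Y| = 1/|Z| = 7.454 μS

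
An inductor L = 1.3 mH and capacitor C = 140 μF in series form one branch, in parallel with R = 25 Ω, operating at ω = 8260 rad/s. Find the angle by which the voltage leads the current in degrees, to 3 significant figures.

68.4°

X_L = ωL = 10.7 Ω
X_C = 1/(ωC) = 0.865 Ω
Branch 1: Z₁ = R = 25.0 Ω
Branch 2 (series LC): Z₂ = j(X_L − X_C) = j9.87 Ω
Parallel: Z = Z₁Z₂/(Z₁+Z₂), |Z| = 9.18 Ω, ∠Z = 68.4°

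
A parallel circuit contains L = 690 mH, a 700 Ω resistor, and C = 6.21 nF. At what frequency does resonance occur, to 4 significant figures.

ω₀ = 1/√(LC) = 1/√(0.69 × 6.21e-09) = 15280 rad/s
f₀ = ω₀/(2π) = 2.431 kHz

2.431 kHz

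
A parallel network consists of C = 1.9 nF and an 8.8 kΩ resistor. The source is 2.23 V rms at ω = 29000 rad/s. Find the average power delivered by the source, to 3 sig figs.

565 μW

X_C = 1/(ωC) = 18100 Ω
Parallel: admittances add. Y = 1/R + jωC
Y = (0.000114 + j5.51e-05) S
|Y| = 0.000126 S → |Z| = 1/|Y| = 7920 Ω, ∠Z = −∠Y = -25.9°
I = V/|Z| = 282 μA
P = VI cos φ = 2.23 × 0.000282 × cos(-25.9°) = 565 μW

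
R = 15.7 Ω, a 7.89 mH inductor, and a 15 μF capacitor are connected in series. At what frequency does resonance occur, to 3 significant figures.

463 Hz

ω₀ = 1/√(LC) = 1/√(0.00789 × 1.5e-05) = 2907 rad/s
f₀ = ω₀/(2π) = 463 Hz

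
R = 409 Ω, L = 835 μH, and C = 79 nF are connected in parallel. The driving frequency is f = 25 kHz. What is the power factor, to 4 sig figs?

0.4550

ω = 2πf = 157100 rad/s
X_L = ωL = 131.2 Ω
X_C = 1/(ωC) = 80.58 Ω
Parallel: admittances add. Y = 1/R + 1/(jωL) + jωC
Y = (0.002445 + j0.004785) S
|Y| = 0.005374 S → |Z| = 1/|Y| = 186.1 Ω, ∠Z = −∠Y = -62.93°
cos φ = cos(-62.93°) = 0.4550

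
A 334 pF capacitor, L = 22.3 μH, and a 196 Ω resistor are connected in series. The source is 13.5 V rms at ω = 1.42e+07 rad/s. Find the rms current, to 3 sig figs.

60.6 mA

X_L = ωL = 317 Ω
X_C = 1/(ωC) = 211 Ω
Net reactance X = X_L − X_C = 106 Ω
Z = 196 + j106 Ω
|Z| = √(196² + 106²) = 223 Ω
I = V/|Z| = 13.5/223 = 60.6 mA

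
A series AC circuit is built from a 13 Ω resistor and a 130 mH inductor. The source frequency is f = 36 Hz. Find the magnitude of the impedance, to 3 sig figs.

32.2 Ω

ω = 2πf = 226.2 rad/s
X_L = ωL = 29.4 Ω
Z = 13.0 + j29.4 Ω
|Z| = √(13.0² + 29.4²) = 32.2 Ω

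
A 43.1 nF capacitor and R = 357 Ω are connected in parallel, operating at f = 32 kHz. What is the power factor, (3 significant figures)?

0.308

ω = 2πf = 201100 rad/s
X_C = 1/(ωC) = 115 Ω
Parallel: admittances add. Y = 1/R + jωC
Y = (0.00280 + j0.00867) S
|Y| = 0.00911 S → |Z| = 1/|Y| = 110 Ω, ∠Z = −∠Y = -72.1°
cos φ = cos(-72.1°) = 0.308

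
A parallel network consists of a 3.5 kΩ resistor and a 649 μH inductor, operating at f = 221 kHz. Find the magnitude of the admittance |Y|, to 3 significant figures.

ω = 2πf = 1.389e+06 rad/s
X_L = ωL = 901 Ω
Parallel: admittances add. Y = 1/R + 1/(jωL)
Y = (0.000286 − j0.00111) S
|Y| = 0.00115 S → |Z| = 1/|Y| = 873 Ω, ∠Z = −∠Y = 75.6°

1.15 mS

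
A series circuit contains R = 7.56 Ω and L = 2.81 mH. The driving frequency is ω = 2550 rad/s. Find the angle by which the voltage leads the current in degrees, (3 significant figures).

43.5°

X_L = ωL = 7.17 Ω
Z = 7.56 + j7.17 Ω
|Z| = √(7.56² + 7.17²) = 10.4 Ω
∠Z = arctan(7.17/7.56) = 43.5°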